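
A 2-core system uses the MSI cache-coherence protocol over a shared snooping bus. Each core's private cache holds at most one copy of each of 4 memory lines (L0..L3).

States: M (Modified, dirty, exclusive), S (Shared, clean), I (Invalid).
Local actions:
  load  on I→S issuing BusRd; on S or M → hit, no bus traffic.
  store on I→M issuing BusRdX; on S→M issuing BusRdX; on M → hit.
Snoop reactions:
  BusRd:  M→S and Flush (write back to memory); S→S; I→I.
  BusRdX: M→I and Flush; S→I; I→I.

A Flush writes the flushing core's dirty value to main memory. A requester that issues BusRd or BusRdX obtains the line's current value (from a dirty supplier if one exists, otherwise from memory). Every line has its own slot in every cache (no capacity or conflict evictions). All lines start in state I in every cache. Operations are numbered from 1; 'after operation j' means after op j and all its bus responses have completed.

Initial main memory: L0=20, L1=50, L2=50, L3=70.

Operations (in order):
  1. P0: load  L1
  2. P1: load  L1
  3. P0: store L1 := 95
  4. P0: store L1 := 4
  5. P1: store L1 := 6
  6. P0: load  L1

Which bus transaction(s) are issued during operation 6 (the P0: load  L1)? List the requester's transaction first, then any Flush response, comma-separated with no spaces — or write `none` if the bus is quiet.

bus = BusRd,Flush

step 1: P0: load  L1  ⟶  SI  (L1)  txn=BusRd  M[L1]=50
step 2: P1: load  L1  ⟶  SS  (L1)  txn=BusRd  M[L1]=50
step 3: P0: store L1 := 95  ⟶  MI  (L1)  txn=BusRdX  M[L1]=50
step 4: P0: store L1 := 4  ⟶  MI  (L1)  txn=∅  M[L1]=50
step 5: P1: store L1 := 6  ⟶  IM  (L1)  txn=BusRdX+Flush  M[L1]=4
step 6: P0: load  L1  ⟶  SS  (L1)  txn=BusRd+Flush  M[L1]=6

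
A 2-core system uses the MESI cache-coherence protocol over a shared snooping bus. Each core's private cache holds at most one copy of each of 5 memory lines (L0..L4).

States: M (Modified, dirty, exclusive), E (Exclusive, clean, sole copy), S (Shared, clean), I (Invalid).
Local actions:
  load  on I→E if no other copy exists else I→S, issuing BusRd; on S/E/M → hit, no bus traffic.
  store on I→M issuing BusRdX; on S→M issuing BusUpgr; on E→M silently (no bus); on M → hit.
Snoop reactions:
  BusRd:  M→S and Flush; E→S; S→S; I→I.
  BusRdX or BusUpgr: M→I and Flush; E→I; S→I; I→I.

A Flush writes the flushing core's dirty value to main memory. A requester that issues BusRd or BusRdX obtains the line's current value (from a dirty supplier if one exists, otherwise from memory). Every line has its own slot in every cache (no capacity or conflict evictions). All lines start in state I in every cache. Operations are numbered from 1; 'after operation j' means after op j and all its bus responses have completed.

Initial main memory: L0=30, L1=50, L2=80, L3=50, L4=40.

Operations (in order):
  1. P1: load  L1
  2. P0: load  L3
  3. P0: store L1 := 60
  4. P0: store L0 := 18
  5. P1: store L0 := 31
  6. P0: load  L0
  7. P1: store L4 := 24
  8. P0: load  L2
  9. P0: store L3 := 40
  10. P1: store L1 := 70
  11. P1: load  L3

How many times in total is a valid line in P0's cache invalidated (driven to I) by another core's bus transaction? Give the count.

[1] P1: load  L1 | P0:I, P1:E(50) | bus: BusRd
[2] P0: load  L3 | P0:E(50), P1:I | bus: BusRd
[3] P0: store L1 := 60 | P0:M(60), P1:I | bus: BusRdX
[4] P0: store L0 := 18 | P0:M(18), P1:I | bus: BusRdX
[5] P1: store L0 := 31 | P0:I, P1:M(31) | bus: BusRdX,Flush
[6] P0: load  L0 | P0:S(31), P1:S(31) | bus: BusRd,Flush
[7] P1: store L4 := 24 | P0:I, P1:M(24) | bus: BusRdX
[8] P0: load  L2 | P0:E(80), P1:I | bus: BusRd
[9] P0: store L3 := 40 | P0:M(40), P1:I | bus: none
[10] P1: store L1 := 70 | P0:I, P1:M(70) | bus: BusRdX,Flush
[11] P1: load  L3 | P0:S(40), P1:S(40) | bus: BusRd,Flush

invalidations = 2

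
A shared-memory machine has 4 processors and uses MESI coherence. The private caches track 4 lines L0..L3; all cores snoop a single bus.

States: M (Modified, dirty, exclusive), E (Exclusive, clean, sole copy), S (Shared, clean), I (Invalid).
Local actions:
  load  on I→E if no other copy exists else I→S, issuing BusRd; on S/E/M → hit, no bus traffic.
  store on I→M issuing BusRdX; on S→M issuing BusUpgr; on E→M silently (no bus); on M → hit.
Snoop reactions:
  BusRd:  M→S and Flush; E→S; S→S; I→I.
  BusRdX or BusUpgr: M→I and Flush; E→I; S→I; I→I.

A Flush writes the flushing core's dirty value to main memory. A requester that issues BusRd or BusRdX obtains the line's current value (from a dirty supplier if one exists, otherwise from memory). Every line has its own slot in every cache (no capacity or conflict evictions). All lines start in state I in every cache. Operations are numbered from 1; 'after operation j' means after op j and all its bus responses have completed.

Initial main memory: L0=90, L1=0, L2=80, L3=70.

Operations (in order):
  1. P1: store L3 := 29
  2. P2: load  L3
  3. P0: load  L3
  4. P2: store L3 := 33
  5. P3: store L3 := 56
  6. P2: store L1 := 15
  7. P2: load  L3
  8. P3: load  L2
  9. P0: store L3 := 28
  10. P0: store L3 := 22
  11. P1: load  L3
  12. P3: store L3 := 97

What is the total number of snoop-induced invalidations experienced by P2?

1. P1: store L3 := 29  bus=[BusRdX]  L3: P0=I P1=M P2=I P3=I  mem[L3]=70
2. P2: load  L3  bus=[BusRd,Flush]  L3: P0=I P1=S P2=S P3=I  mem[L3]=29
3. P0: load  L3  bus=[BusRd]  L3: P0=S P1=S P2=S P3=I  mem[L3]=29
4. P2: store L3 := 33  bus=[BusUpgr]  L3: P0=I P1=I P2=M P3=I  mem[L3]=29
5. P3: store L3 := 56  bus=[BusRdX,Flush]  L3: P0=I P1=I P2=I P3=M  mem[L3]=33
6. P2: store L1 := 15  bus=[BusRdX]  L1: P0=I P1=I P2=M P3=I  mem[L1]=0
7. P2: load  L3  bus=[BusRd,Flush]  L3: P0=I P1=I P2=S P3=S  mem[L3]=56
8. P3: load  L2  bus=[BusRd]  L2: P0=I P1=I P2=I P3=E  mem[L2]=80
9. P0: store L3 := 28  bus=[BusRdX]  L3: P0=M P1=I P2=I P3=I  mem[L3]=56
10. P0: store L3 := 22  bus=[-]  L3: P0=M P1=I P2=I P3=I  mem[L3]=56
11. P1: load  L3  bus=[BusRd,Flush]  L3: P0=S P1=S P2=I P3=I  mem[L3]=22
12. P3: store L3 := 97  bus=[BusRdX]  L3: P0=I P1=I P2=I P3=M  mem[L3]=22

invalidations = 2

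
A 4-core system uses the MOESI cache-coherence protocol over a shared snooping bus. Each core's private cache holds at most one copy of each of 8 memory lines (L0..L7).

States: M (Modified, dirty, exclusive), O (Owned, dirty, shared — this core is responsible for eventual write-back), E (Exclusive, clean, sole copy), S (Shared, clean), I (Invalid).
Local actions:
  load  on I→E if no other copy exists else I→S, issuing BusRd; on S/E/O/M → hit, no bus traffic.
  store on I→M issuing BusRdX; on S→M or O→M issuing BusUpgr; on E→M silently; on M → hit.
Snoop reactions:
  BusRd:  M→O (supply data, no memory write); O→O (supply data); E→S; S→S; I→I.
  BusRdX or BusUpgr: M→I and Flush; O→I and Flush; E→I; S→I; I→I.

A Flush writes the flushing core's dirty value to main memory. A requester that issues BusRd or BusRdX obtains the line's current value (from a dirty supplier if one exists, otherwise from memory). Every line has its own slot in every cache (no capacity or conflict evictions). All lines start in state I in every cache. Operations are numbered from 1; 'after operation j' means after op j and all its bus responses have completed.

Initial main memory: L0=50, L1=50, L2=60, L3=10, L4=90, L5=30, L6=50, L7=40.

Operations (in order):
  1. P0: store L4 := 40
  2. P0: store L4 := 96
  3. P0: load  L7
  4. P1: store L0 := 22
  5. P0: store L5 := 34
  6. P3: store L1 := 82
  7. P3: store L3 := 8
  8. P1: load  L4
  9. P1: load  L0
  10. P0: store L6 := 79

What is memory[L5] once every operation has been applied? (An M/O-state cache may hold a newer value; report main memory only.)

memory[L5] = 30

  op1 P0: store L4 := 40 → M/I/I/I on L4; bus BusRdX; mem=90
  op2 P0: store L4 := 96 → M/I/I/I on L4; bus (none); mem=90
  op3 P0: load  L7 → E/I/I/I on L7; bus BusRd; mem=40
  op4 P1: store L0 := 22 → I/M/I/I on L0; bus BusRdX; mem=50
  op5 P0: store L5 := 34 → M/I/I/I on L5; bus BusRdX; mem=30
  op6 P3: store L1 := 82 → I/I/I/M on L1; bus BusRdX; mem=50
  op7 P3: store L3 := 8 → I/I/I/M on L3; bus BusRdX; mem=10
  op8 P1: load  L4 → O/S/I/I on L4; bus BusRd; mem=90
  op9 P1: load  L0 → I/M/I/I on L0; bus (none); mem=50
  op10 P0: store L6 := 79 → M/I/I/I on L6; bus BusRdX; mem=50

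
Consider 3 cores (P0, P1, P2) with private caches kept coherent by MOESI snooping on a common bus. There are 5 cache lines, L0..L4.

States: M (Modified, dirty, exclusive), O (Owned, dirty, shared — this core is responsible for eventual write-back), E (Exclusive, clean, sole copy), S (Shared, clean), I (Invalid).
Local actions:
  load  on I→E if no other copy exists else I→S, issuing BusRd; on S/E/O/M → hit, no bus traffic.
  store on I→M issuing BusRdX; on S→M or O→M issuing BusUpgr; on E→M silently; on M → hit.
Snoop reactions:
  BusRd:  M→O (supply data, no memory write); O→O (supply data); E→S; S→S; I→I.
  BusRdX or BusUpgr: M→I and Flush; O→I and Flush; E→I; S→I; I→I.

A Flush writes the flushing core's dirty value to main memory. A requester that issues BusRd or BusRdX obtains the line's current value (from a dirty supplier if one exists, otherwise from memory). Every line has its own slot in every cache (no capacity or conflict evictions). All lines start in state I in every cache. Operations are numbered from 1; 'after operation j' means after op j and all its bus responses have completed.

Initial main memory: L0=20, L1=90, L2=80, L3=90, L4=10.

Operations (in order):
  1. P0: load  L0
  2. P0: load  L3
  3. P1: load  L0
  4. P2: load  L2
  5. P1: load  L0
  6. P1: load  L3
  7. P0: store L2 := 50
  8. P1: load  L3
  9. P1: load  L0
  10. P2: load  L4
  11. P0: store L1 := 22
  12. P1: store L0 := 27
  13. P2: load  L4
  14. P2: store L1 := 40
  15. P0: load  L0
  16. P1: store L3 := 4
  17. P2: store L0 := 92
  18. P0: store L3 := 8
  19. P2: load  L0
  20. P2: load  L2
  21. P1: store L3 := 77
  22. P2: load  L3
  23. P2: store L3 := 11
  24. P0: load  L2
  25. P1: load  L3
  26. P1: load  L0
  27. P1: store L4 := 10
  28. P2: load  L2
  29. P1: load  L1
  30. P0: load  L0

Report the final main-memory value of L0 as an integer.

[1] P0: load  L0 | P0:E(20), P1:I, P2:I | bus: BusRd
[2] P0: load  L3 | P0:E(90), P1:I, P2:I | bus: BusRd
[3] P1: load  L0 | P0:S(20), P1:S(20), P2:I | bus: BusRd
[4] P2: load  L2 | P0:I, P1:I, P2:E(80) | bus: BusRd
[5] P1: load  L0 | P0:S(20), P1:S(20), P2:I | bus: none
[6] P1: load  L3 | P0:S(90), P1:S(90), P2:I | bus: BusRd
[7] P0: store L2 := 50 | P0:M(50), P1:I, P2:I | bus: BusRdX
[8] P1: load  L3 | P0:S(90), P1:S(90), P2:I | bus: none
[9] P1: load  L0 | P0:S(20), P1:S(20), P2:I | bus: none
[10] P2: load  L4 | P0:I, P1:I, P2:E(10) | bus: BusRd
[11] P0: store L1 := 22 | P0:M(22), P1:I, P2:I | bus: BusRdX
[12] P1: store L0 := 27 | P0:I, P1:M(27), P2:I | bus: BusUpgr
[13] P2: load  L4 | P0:I, P1:I, P2:E(10) | bus: none
[14] P2: store L1 := 40 | P0:I, P1:I, P2:M(40) | bus: BusRdX,Flush
[15] P0: load  L0 | P0:S(27), P1:O(27), P2:I | bus: BusRd
[16] P1: store L3 := 4 | P0:I, P1:M(4), P2:I | bus: BusUpgr
[17] P2: store L0 := 92 | P0:I, P1:I, P2:M(92) | bus: BusRdX,Flush
[18] P0: store L3 := 8 | P0:M(8), P1:I, P2:I | bus: BusRdX,Flush
[19] P2: load  L0 | P0:I, P1:I, P2:M(92) | bus: none
[20] P2: load  L2 | P0:O(50), P1:I, P2:S(50) | bus: BusRd
[21] P1: store L3 := 77 | P0:I, P1:M(77), P2:I | bus: BusRdX,Flush
[22] P2: load  L3 | P0:I, P1:O(77), P2:S(77) | bus: BusRd
[23] P2: store L3 := 11 | P0:I, P1:I, P2:M(11) | bus: BusUpgr,Flush
[24] P0: load  L2 | P0:O(50), P1:I, P2:S(50) | bus: none
[25] P1: load  L3 | P0:I, P1:S(11), P2:O(11) | bus: BusRd
[26] P1: load  L0 | P0:I, P1:S(92), P2:O(92) | bus: BusRd
[27] P1: store L4 := 10 | P0:I, P1:M(10), P2:I | bus: BusRdX
[28] P2: load  L2 | P0:O(50), P1:I, P2:S(50) | bus: none
[29] P1: load  L1 | P0:I, P1:S(40), P2:O(40) | bus: BusRd
[30] P0: load  L0 | P0:S(92), P1:S(92), P2:O(92) | bus: BusRd

memory[L0] = 27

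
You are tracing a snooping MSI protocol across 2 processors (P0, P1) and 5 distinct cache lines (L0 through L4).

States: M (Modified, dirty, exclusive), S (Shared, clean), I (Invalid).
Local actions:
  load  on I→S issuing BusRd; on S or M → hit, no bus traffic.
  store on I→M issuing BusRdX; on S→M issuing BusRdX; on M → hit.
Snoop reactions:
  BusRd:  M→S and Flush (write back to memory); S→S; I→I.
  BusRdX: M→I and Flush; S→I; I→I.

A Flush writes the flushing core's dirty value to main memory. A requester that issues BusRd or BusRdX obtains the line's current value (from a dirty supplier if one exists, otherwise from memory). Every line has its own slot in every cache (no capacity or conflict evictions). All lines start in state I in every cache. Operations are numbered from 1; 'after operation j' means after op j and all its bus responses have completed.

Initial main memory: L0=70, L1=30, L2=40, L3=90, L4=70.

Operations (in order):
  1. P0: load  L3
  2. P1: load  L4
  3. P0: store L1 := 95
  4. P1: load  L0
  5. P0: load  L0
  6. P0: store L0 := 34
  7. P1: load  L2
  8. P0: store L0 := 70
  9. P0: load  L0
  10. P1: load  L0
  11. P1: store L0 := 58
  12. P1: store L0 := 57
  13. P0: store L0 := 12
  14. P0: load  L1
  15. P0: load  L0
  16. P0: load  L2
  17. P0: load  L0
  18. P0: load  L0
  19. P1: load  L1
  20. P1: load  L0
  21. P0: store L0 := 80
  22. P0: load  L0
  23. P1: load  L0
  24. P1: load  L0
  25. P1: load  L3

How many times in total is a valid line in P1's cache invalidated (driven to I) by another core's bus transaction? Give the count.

invalidations = 3

[1] P0: load  L3 | P0:S(90), P1:I | bus: BusRd
[2] P1: load  L4 | P0:I, P1:S(70) | bus: BusRd
[3] P0: store L1 := 95 | P0:M(95), P1:I | bus: BusRdX
[4] P1: load  L0 | P0:I, P1:S(70) | bus: BusRd
[5] P0: load  L0 | P0:S(70), P1:S(70) | bus: BusRd
[6] P0: store L0 := 34 | P0:M(34), P1:I | bus: BusRdX
[7] P1: load  L2 | P0:I, P1:S(40) | bus: BusRd
[8] P0: store L0 := 70 | P0:M(70), P1:I | bus: none
[9] P0: load  L0 | P0:M(70), P1:I | bus: none
[10] P1: load  L0 | P0:S(70), P1:S(70) | bus: BusRd,Flush
[11] P1: store L0 := 58 | P0:I, P1:M(58) | bus: BusRdX
[12] P1: store L0 := 57 | P0:I, P1:M(57) | bus: none
[13] P0: store L0 := 12 | P0:M(12), P1:I | bus: BusRdX,Flush
[14] P0: load  L1 | P0:M(95), P1:I | bus: none
[15] P0: load  L0 | P0:M(12), P1:I | bus: none
[16] P0: load  L2 | P0:S(40), P1:S(40) | bus: BusRd
[17] P0: load  L0 | P0:M(12), P1:I | bus: none
[18] P0: load  L0 | P0:M(12), P1:I | bus: none
[19] P1: load  L1 | P0:S(95), P1:S(95) | bus: BusRd,Flush
[20] P1: load  L0 | P0:S(12), P1:S(12) | bus: BusRd,Flush
[21] P0: store L0 := 80 | P0:M(80), P1:I | bus: BusRdX
[22] P0: load  L0 | P0:M(80), P1:I | bus: none
[23] P1: load  L0 | P0:S(80), P1:S(80) | bus: BusRd,Flush
[24] P1: load  L0 | P0:S(80), P1:S(80) | bus: none
[25] P1: load  L3 | P0:S(90), P1:S(90) | bus: BusRd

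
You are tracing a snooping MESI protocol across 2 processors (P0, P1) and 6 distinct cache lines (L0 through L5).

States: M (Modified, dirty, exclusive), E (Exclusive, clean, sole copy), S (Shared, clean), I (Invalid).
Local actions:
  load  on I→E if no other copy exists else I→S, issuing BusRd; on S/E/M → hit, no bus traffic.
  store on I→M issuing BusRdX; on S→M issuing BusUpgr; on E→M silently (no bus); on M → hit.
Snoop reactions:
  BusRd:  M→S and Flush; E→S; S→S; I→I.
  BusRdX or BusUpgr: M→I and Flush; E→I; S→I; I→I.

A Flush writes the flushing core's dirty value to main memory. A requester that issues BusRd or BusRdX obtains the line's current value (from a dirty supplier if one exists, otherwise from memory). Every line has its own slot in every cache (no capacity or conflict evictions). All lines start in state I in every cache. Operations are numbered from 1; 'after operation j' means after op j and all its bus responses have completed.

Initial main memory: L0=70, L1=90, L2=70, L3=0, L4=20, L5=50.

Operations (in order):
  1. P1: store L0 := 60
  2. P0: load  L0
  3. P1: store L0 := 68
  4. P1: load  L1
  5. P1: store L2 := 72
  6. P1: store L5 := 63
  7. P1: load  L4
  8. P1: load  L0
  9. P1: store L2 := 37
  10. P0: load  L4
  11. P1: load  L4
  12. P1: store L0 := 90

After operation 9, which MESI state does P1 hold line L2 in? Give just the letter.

1. P1: store L0 := 60  bus=[BusRdX]  L0: P0=I P1=M  mem[L0]=70
2. P0: load  L0  bus=[BusRd,Flush]  L0: P0=S P1=S  mem[L0]=60
3. P1: store L0 := 68  bus=[BusUpgr]  L0: P0=I P1=M  mem[L0]=60
4. P1: load  L1  bus=[BusRd]  L1: P0=I P1=E  mem[L1]=90
5. P1: store L2 := 72  bus=[BusRdX]  L2: P0=I P1=M  mem[L2]=70
6. P1: store L5 := 63  bus=[BusRdX]  L5: P0=I P1=M  mem[L5]=50
7. P1: load  L4  bus=[BusRd]  L4: P0=I P1=E  mem[L4]=20
8. P1: load  L0  bus=[-]  L0: P0=I P1=M  mem[L0]=60
9. P1: store L2 := 37  bus=[-]  L2: P0=I P1=M  mem[L2]=70
10. P0: load  L4  bus=[BusRd]  L4: P0=S P1=S  mem[L4]=20
11. P1: load  L4  bus=[-]  L4: P0=S P1=S  mem[L4]=20
12. P1: store L0 := 90  bus=[-]  L0: P0=I P1=M  mem[L0]=60

state = M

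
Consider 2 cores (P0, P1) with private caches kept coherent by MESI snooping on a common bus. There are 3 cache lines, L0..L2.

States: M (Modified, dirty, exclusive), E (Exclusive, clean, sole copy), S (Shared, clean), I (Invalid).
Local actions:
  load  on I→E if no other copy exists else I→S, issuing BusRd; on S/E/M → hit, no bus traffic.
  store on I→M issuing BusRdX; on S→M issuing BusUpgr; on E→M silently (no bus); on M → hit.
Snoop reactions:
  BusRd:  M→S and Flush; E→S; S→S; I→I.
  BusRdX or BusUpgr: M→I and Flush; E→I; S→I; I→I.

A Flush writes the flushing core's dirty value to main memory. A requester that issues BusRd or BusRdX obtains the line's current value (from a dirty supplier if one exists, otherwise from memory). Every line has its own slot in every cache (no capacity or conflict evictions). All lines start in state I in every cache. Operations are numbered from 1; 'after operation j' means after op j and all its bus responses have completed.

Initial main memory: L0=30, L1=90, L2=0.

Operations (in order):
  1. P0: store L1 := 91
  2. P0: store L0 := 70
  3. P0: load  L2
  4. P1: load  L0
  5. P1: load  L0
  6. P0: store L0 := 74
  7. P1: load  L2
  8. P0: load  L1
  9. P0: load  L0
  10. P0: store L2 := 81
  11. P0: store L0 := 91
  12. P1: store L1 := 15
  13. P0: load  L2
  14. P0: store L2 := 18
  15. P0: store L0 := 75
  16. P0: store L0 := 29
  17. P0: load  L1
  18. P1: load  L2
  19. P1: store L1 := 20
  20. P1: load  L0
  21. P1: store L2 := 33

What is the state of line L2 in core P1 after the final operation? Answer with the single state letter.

1. P0: store L1 := 91  bus=[BusRdX]  L1: P0=M P1=I  mem[L1]=90
2. P0: store L0 := 70  bus=[BusRdX]  L0: P0=M P1=I  mem[L0]=30
3. P0: load  L2  bus=[BusRd]  L2: P0=E P1=I  mem[L2]=0
4. P1: load  L0  bus=[BusRd,Flush]  L0: P0=S P1=S  mem[L0]=70
5. P1: load  L0  bus=[-]  L0: P0=S P1=S  mem[L0]=70
6. P0: store L0 := 74  bus=[BusUpgr]  L0: P0=M P1=I  mem[L0]=70
7. P1: load  L2  bus=[BusRd]  L2: P0=S P1=S  mem[L2]=0
8. P0: load  L1  bus=[-]  L1: P0=M P1=I  mem[L1]=90
9. P0: load  L0  bus=[-]  L0: P0=M P1=I  mem[L0]=70
10. P0: store L2 := 81  bus=[BusUpgr]  L2: P0=M P1=I  mem[L2]=0
11. P0: store L0 := 91  bus=[-]  L0: P0=M P1=I  mem[L0]=70
12. P1: store L1 := 15  bus=[BusRdX,Flush]  L1: P0=I P1=M  mem[L1]=91
13. P0: load  L2  bus=[-]  L2: P0=M P1=I  mem[L2]=0
14. P0: store L2 := 18  bus=[-]  L2: P0=M P1=I  mem[L2]=0
15. P0: store L0 := 75  bus=[-]  L0: P0=M P1=I  mem[L0]=70
16. P0: store L0 := 29  bus=[-]  L0: P0=M P1=I  mem[L0]=70
17. P0: load  L1  bus=[BusRd,Flush]  L1: P0=S P1=S  mem[L1]=15
18. P1: load  L2  bus=[BusRd,Flush]  L2: P0=S P1=S  mem[L2]=18
19. P1: store L1 := 20  bus=[BusUpgr]  L1: P0=I P1=M  mem[L1]=15
20. P1: load  L0  bus=[BusRd,Flush]  L0: P0=S P1=S  mem[L0]=29
21. P1: store L2 := 33  bus=[BusUpgr]  L2: P0=I P1=M  mem[L2]=18

state = M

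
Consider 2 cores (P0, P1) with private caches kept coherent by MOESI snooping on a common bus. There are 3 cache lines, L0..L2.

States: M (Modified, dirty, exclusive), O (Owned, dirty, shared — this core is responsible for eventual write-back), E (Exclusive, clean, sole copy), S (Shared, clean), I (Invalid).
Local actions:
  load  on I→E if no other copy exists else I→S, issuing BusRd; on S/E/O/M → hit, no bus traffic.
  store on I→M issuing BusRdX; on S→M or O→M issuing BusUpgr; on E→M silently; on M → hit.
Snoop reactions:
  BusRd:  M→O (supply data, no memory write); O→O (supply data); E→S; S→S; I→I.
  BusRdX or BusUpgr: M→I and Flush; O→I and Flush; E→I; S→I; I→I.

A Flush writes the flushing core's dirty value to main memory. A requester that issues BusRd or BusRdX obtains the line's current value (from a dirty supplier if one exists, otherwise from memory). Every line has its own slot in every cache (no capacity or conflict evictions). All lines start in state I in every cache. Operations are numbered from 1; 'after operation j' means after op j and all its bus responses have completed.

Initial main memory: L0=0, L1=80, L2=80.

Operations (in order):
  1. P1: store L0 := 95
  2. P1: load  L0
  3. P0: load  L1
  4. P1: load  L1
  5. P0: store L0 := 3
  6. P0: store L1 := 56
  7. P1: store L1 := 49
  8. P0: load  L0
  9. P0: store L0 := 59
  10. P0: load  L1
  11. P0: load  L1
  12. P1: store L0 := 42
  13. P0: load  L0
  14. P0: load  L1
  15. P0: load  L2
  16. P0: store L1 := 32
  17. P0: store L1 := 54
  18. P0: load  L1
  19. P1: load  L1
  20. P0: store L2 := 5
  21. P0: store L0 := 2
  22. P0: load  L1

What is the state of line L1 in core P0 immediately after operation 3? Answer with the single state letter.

1. P1: store L0 := 95  bus=[BusRdX]  L0: P0=I P1=M  mem[L0]=0
2. P1: load  L0  bus=[-]  L0: P0=I P1=M  mem[L0]=0
3. P0: load  L1  bus=[BusRd]  L1: P0=E P1=I  mem[L1]=80
4. P1: load  L1  bus=[BusRd]  L1: P0=S P1=S  mem[L1]=80
5. P0: store L0 := 3  bus=[BusRdX,Flush]  L0: P0=M P1=I  mem[L0]=95
6. P0: store L1 := 56  bus=[BusUpgr]  L1: P0=M P1=I  mem[L1]=80
7. P1: store L1 := 49  bus=[BusRdX,Flush]  L1: P0=I P1=M  mem[L1]=56
8. P0: load  L0  bus=[-]  L0: P0=M P1=I  mem[L0]=95
9. P0: store L0 := 59  bus=[-]  L0: P0=M P1=I  mem[L0]=95
10. P0: load  L1  bus=[BusRd]  L1: P0=S P1=O  mem[L1]=56
11. P0: load  L1  bus=[-]  L1: P0=S P1=O  mem[L1]=56
12. P1: store L0 := 42  bus=[BusRdX,Flush]  L0: P0=I P1=M  mem[L0]=59
13. P0: load  L0  bus=[BusRd]  L0: P0=S P1=O  mem[L0]=59
14. P0: load  L1  bus=[-]  L1: P0=S P1=O  mem[L1]=56
15. P0: load  L2  bus=[BusRd]  L2: P0=E P1=I  mem[L2]=80
16. P0: store L1 := 32  bus=[BusUpgr,Flush]  L1: P0=M P1=I  mem[L1]=49
17. P0: store L1 := 54  bus=[-]  L1: P0=M P1=I  mem[L1]=49
18. P0: load  L1  bus=[-]  L1: P0=M P1=I  mem[L1]=49
19. P1: load  L1  bus=[BusRd]  L1: P0=O P1=S  mem[L1]=49
20. P0: store L2 := 5  bus=[-]  L2: P0=M P1=I  mem[L2]=80
21. P0: store L0 := 2  bus=[BusUpgr,Flush]  L0: P0=M P1=I  mem[L0]=42
22. P0: load  L1  bus=[-]  L1: P0=O P1=S  mem[L1]=49

state = E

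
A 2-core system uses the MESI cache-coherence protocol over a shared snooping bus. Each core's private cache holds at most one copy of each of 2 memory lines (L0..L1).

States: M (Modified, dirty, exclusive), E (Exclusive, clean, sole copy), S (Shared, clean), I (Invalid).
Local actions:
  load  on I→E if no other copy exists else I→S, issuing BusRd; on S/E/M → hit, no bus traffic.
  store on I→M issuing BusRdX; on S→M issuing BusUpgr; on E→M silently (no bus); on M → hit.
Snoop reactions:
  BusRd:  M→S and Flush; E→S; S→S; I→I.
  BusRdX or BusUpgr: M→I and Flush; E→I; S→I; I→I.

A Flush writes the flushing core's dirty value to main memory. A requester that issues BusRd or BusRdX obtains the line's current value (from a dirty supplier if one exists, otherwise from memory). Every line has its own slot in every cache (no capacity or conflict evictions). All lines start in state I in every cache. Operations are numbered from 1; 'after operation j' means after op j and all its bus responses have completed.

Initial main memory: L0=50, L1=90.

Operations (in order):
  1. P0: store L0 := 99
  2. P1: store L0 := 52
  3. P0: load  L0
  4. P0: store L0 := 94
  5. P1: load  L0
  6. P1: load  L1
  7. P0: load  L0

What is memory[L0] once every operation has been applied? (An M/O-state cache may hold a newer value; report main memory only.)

step 1: P0: store L0 := 99  ⟶  MI  (L0)  txn=BusRdX  M[L0]=50
step 2: P1: store L0 := 52  ⟶  IM  (L0)  txn=BusRdX+Flush  M[L0]=99
step 3: P0: load  L0  ⟶  SS  (L0)  txn=BusRd+Flush  M[L0]=52
step 4: P0: store L0 := 94  ⟶  MI  (L0)  txn=BusUpgr  M[L0]=52
step 5: P1: load  L0  ⟶  SS  (L0)  txn=BusRd+Flush  M[L0]=94
step 6: P1: load  L1  ⟶  IE  (L1)  txn=BusRd  M[L1]=90
step 7: P0: load  L0  ⟶  SS  (L0)  txn=∅  M[L0]=94

memory[L0] = 94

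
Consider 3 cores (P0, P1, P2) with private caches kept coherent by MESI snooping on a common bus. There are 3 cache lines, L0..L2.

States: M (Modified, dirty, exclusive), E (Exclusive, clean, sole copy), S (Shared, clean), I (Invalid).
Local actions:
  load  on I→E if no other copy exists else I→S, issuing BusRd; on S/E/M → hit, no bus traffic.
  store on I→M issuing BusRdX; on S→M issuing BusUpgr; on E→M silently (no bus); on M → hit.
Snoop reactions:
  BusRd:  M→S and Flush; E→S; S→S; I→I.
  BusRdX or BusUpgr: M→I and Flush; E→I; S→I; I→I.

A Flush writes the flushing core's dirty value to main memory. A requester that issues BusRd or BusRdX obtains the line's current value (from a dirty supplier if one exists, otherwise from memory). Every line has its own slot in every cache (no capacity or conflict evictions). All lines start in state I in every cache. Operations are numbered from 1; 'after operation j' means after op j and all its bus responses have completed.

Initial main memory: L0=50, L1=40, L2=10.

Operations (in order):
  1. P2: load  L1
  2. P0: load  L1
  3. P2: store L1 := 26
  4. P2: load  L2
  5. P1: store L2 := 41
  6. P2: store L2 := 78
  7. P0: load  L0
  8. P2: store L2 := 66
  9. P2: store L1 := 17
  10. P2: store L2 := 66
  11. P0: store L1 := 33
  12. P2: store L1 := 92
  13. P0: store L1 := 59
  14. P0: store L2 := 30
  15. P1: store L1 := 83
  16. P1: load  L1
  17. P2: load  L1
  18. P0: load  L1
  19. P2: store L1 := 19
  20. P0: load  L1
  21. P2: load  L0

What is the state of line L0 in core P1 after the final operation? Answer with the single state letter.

[1] P2: load  L1 | P0:I, P1:I, P2:E(40) | bus: BusRd
[2] P0: load  L1 | P0:S(40), P1:I, P2:S(40) | bus: BusRd
[3] P2: store L1 := 26 | P0:I, P1:I, P2:M(26) | bus: BusUpgr
[4] P2: load  L2 | P0:I, P1:I, P2:E(10) | bus: BusRd
[5] P1: store L2 := 41 | P0:I, P1:M(41), P2:I | bus: BusRdX
[6] P2: store L2 := 78 | P0:I, P1:I, P2:M(78) | bus: BusRdX,Flush
[7] P0: load  L0 | P0:E(50), P1:I, P2:I | bus: BusRd
[8] P2: store L2 := 66 | P0:I, P1:I, P2:M(66) | bus: none
[9] P2: store L1 := 17 | P0:I, P1:I, P2:M(17) | bus: none
[10] P2: store L2 := 66 | P0:I, P1:I, P2:M(66) | bus: none
[11] P0: store L1 := 33 | P0:M(33), P1:I, P2:I | bus: BusRdX,Flush
[12] P2: store L1 := 92 | P0:I, P1:I, P2:M(92) | bus: BusRdX,Flush
[13] P0: store L1 := 59 | P0:M(59), P1:I, P2:I | bus: BusRdX,Flush
[14] P0: store L2 := 30 | P0:M(30), P1:I, P2:I | bus: BusRdX,Flush
[15] P1: store L1 := 83 | P0:I, P1:M(83), P2:I | bus: BusRdX,Flush
[16] P1: load  L1 | P0:I, P1:M(83), P2:I | bus: none
[17] P2: load  L1 | P0:I, P1:S(83), P2:S(83) | bus: BusRd,Flush
[18] P0: load  L1 | P0:S(83), P1:S(83), P2:S(83) | bus: BusRd
[19] P2: store L1 := 19 | P0:I, P1:I, P2:M(19) | bus: BusUpgr
[20] P0: load  L1 | P0:S(19), P1:I, P2:S(19) | bus: BusRd,Flush
[21] P2: load  L0 | P0:S(50), P1:I, P2:S(50) | bus: BusRd

state = I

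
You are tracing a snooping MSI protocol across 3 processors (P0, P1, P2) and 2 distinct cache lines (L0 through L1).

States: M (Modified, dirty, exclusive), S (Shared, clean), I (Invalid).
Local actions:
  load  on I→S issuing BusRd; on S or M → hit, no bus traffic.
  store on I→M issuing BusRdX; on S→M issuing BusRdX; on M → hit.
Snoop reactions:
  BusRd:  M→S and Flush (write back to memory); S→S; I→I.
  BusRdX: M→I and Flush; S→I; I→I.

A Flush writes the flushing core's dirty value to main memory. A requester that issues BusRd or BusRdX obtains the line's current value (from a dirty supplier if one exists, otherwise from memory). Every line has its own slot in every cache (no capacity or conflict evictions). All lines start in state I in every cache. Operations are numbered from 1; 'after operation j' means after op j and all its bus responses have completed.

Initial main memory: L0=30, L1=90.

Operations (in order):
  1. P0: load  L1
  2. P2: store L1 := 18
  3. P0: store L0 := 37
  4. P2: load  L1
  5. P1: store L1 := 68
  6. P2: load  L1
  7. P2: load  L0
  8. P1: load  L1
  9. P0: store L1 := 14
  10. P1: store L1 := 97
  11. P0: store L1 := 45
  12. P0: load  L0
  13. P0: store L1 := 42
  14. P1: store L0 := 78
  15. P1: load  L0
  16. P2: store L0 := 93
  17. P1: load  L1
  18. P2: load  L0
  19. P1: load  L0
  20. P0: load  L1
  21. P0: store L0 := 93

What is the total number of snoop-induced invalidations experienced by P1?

invalidations = 4

  op1 P0: load  L1 → S/I/I on L1; bus BusRd; mem=90
  op2 P2: store L1 := 18 → I/I/M on L1; bus BusRdX; mem=90
  op3 P0: store L0 := 37 → M/I/I on L0; bus BusRdX; mem=30
  op4 P2: load  L1 → I/I/M on L1; bus (none); mem=90
  op5 P1: store L1 := 68 → I/M/I on L1; bus BusRdX Flush; mem=18
  op6 P2: load  L1 → I/S/S on L1; bus BusRd Flush; mem=68
  op7 P2: load  L0 → S/I/S on L0; bus BusRd Flush; mem=37
  op8 P1: load  L1 → I/S/S on L1; bus (none); mem=68
  op9 P0: store L1 := 14 → M/I/I on L1; bus BusRdX; mem=68
  op10 P1: store L1 := 97 → I/M/I on L1; bus BusRdX Flush; mem=14
  op11 P0: store L1 := 45 → M/I/I on L1; bus BusRdX Flush; mem=97
  op12 P0: load  L0 → S/I/S on L0; bus (none); mem=37
  op13 P0: store L1 := 42 → M/I/I on L1; bus (none); mem=97
  op14 P1: store L0 := 78 → I/M/I on L0; bus BusRdX; mem=37
  op15 P1: load  L0 → I/M/I on L0; bus (none); mem=37
  op16 P2: store L0 := 93 → I/I/M on L0; bus BusRdX Flush; mem=78
  op17 P1: load  L1 → S/S/I on L1; bus BusRd Flush; mem=42
  op18 P2: load  L0 → I/I/M on L0; bus (none); mem=78
  op19 P1: load  L0 → I/S/S on L0; bus BusRd Flush; mem=93
  op20 P0: load  L1 → S/S/I on L1; bus (none); mem=42
  op21 P0: store L0 := 93 → M/I/I on L0; bus BusRdX; mem=93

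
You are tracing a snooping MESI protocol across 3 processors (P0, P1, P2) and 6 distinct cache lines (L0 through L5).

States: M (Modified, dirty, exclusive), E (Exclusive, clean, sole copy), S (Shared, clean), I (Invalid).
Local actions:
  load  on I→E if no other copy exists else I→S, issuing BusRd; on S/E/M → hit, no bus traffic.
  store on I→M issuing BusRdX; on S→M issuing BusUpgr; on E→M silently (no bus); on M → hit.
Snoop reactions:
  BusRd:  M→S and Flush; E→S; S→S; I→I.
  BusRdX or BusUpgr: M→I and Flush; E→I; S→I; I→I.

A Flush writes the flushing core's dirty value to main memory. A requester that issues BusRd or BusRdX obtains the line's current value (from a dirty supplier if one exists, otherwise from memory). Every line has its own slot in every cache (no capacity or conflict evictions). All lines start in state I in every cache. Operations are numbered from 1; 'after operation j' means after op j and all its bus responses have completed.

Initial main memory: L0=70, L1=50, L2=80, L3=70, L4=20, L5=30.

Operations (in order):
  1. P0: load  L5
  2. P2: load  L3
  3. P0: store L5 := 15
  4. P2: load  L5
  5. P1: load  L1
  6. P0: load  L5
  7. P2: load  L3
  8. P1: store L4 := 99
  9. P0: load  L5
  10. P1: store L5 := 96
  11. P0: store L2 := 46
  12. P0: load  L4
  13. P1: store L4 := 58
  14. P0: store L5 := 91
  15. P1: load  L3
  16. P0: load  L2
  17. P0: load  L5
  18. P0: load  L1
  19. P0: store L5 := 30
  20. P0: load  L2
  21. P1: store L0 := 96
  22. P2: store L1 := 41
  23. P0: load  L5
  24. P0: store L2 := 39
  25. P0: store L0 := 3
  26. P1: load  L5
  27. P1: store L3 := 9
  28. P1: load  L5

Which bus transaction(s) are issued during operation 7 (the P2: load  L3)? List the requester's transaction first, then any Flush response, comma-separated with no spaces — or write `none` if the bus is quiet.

bus = none

1. P0: load  L5  bus=[BusRd]  L5: P0=E P1=I P2=I  mem[L5]=30
2. P2: load  L3  bus=[BusRd]  L3: P0=I P1=I P2=E  mem[L3]=70
3. P0: store L5 := 15  bus=[-]  L5: P0=M P1=I P2=I  mem[L5]=30
4. P2: load  L5  bus=[BusRd,Flush]  L5: P0=S P1=I P2=S  mem[L5]=15
5. P1: load  L1  bus=[BusRd]  L1: P0=I P1=E P2=I  mem[L1]=50
6. P0: load  L5  bus=[-]  L5: P0=S P1=I P2=S  mem[L5]=15
7. P2: load  L3  bus=[-]  L3: P0=I P1=I P2=E  mem[L3]=70
8. P1: store L4 := 99  bus=[BusRdX]  L4: P0=I P1=M P2=I  mem[L4]=20
9. P0: load  L5  bus=[-]  L5: P0=S P1=I P2=S  mem[L5]=15
10. P1: store L5 := 96  bus=[BusRdX]  L5: P0=I P1=M P2=I  mem[L5]=15
11. P0: store L2 := 46  bus=[BusRdX]  L2: P0=M P1=I P2=I  mem[L2]=80
12. P0: load  L4  bus=[BusRd,Flush]  L4: P0=S P1=S P2=I  mem[L4]=99
13. P1: store L4 := 58  bus=[BusUpgr]  L4: P0=I P1=M P2=I  mem[L4]=99
14. P0: store L5 := 91  bus=[BusRdX,Flush]  L5: P0=M P1=I P2=I  mem[L5]=96
15. P1: load  L3  bus=[BusRd]  L3: P0=I P1=S P2=S  mem[L3]=70
16. P0: load  L2  bus=[-]  L2: P0=M P1=I P2=I  mem[L2]=80
17. P0: load  L5  bus=[-]  L5: P0=M P1=I P2=I  mem[L5]=96
18. P0: load  L1  bus=[BusRd]  L1: P0=S P1=S P2=I  mem[L1]=50
19. P0: store L5 := 30  bus=[-]  L5: P0=M P1=I P2=I  mem[L5]=96
20. P0: load  L2  bus=[-]  L2: P0=M P1=I P2=I  mem[L2]=80
21. P1: store L0 := 96  bus=[BusRdX]  L0: P0=I P1=M P2=I  mem[L0]=70
22. P2: store L1 := 41  bus=[BusRdX]  L1: P0=I P1=I P2=M  mem[L1]=50
23. P0: load  L5  bus=[-]  L5: P0=M P1=I P2=I  mem[L5]=96
24. P0: store L2 := 39  bus=[-]  L2: P0=M P1=I P2=I  mem[L2]=80
25. P0: store L0 := 3  bus=[BusRdX,Flush]  L0: P0=M P1=I P2=I  mem[L0]=96
26. P1: load  L5  bus=[BusRd,Flush]  L5: P0=S P1=S P2=I  mem[L5]=30
27. P1: store L3 := 9  bus=[BusUpgr]  L3: P0=I P1=M P2=I  mem[L3]=70
28. P1: load  L5  bus=[-]  L5: P0=S P1=S P2=I  mem[L5]=30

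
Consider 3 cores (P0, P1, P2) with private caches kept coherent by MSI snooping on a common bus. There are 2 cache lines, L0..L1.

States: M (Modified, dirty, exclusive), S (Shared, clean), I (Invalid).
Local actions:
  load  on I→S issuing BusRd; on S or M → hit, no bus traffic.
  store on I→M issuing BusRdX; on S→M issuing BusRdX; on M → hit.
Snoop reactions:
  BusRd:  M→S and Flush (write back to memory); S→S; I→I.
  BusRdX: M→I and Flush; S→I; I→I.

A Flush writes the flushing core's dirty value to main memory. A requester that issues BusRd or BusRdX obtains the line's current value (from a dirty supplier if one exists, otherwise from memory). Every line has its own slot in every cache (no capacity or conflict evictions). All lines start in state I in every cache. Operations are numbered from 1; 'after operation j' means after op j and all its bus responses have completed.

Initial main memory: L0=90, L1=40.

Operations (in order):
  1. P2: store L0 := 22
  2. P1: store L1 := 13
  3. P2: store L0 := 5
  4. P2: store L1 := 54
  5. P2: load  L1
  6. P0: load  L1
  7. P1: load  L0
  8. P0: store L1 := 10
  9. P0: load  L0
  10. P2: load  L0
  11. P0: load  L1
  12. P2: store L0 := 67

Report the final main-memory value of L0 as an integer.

  op1 P2: store L0 := 22 → I/I/M on L0; bus BusRdX; mem=90
  op2 P1: store L1 := 13 → I/M/I on L1; bus BusRdX; mem=40
  op3 P2: store L0 := 5 → I/I/M on L0; bus (none); mem=90
  op4 P2: store L1 := 54 → I/I/M on L1; bus BusRdX Flush; mem=13
  op5 P2: load  L1 → I/I/M on L1; bus (none); mem=13
  op6 P0: load  L1 → S/I/S on L1; bus BusRd Flush; mem=54
  op7 P1: load  L0 → I/S/S on L0; bus BusRd Flush; mem=5
  op8 P0: store L1 := 10 → M/I/I on L1; bus BusRdX; mem=54
  op9 P0: load  L0 → S/S/S on L0; bus BusRd; mem=5
  op10 P2: load  L0 → S/S/S on L0; bus (none); mem=5
  op11 P0: load  L1 → M/I/I on L1; bus (none); mem=54
  op12 P2: store L0 := 67 → I/I/M on L0; bus BusRdX; mem=5

memory[L0] = 5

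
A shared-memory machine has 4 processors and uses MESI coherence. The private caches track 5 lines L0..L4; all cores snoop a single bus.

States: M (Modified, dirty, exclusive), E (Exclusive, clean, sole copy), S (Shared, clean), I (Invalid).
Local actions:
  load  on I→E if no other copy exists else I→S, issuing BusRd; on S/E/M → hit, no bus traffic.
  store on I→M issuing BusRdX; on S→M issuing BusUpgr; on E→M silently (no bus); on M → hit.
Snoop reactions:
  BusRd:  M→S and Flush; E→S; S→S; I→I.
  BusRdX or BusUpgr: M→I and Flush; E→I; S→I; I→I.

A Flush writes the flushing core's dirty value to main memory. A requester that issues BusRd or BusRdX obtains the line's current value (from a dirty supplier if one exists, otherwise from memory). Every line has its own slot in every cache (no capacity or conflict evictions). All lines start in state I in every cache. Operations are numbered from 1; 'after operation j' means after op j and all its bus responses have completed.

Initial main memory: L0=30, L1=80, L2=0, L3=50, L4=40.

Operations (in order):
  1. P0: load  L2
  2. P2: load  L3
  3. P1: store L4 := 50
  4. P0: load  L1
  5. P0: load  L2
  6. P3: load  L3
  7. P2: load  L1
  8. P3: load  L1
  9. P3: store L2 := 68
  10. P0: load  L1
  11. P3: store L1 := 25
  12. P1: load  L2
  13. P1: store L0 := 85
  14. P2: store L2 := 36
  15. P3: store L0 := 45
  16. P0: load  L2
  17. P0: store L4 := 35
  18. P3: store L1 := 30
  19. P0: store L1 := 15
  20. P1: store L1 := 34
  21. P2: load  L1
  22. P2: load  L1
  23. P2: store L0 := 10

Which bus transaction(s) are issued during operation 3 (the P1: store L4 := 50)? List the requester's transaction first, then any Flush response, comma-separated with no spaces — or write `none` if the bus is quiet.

bus = BusRdX

  op1 P0: load  L2 → E/I/I/I on L2; bus BusRd; mem=0
  op2 P2: load  L3 → I/I/E/I on L3; bus BusRd; mem=50
  op3 P1: store L4 := 50 → I/M/I/I on L4; bus BusRdX; mem=40
  op4 P0: load  L1 → E/I/I/I on L1; bus BusRd; mem=80
  op5 P0: load  L2 → E/I/I/I on L2; bus (none); mem=0
  op6 P3: load  L3 → I/I/S/S on L3; bus BusRd; mem=50
  op7 P2: load  L1 → S/I/S/I on L1; bus BusRd; mem=80
  op8 P3: load  L1 → S/I/S/S on L1; bus BusRd; mem=80
  op9 P3: store L2 := 68 → I/I/I/M on L2; bus BusRdX; mem=0
  op10 P0: load  L1 → S/I/S/S on L1; bus (none); mem=80
  op11 P3: store L1 := 25 → I/I/I/M on L1; bus BusUpgr; mem=80
  op12 P1: load  L2 → I/S/I/S on L2; bus BusRd Flush; mem=68
  op13 P1: store L0 := 85 → I/M/I/I on L0; bus BusRdX; mem=30
  op14 P2: store L2 := 36 → I/I/M/I on L2; bus BusRdX; mem=68
  op15 P3: store L0 := 45 → I/I/I/M on L0; bus BusRdX Flush; mem=85
  op16 P0: load  L2 → S/I/S/I on L2; bus BusRd Flush; mem=36
  op17 P0: store L4 := 35 → M/I/I/I on L4; bus BusRdX Flush; mem=50
  op18 P3: store L1 := 30 → I/I/I/M on L1; bus (none); mem=80
  op19 P0: store L1 := 15 → M/I/I/I on L1; bus BusRdX Flush; mem=30
  op20 P1: store L1 := 34 → I/M/I/I on L1; bus BusRdX Flush; mem=15
  op21 P2: load  L1 → I/S/S/I on L1; bus BusRd Flush; mem=34
  op22 P2: load  L1 → I/S/S/I on L1; bus (none); mem=34
  op23 P2: store L0 := 10 → I/I/M/I on L0; bus BusRdX Flush; mem=45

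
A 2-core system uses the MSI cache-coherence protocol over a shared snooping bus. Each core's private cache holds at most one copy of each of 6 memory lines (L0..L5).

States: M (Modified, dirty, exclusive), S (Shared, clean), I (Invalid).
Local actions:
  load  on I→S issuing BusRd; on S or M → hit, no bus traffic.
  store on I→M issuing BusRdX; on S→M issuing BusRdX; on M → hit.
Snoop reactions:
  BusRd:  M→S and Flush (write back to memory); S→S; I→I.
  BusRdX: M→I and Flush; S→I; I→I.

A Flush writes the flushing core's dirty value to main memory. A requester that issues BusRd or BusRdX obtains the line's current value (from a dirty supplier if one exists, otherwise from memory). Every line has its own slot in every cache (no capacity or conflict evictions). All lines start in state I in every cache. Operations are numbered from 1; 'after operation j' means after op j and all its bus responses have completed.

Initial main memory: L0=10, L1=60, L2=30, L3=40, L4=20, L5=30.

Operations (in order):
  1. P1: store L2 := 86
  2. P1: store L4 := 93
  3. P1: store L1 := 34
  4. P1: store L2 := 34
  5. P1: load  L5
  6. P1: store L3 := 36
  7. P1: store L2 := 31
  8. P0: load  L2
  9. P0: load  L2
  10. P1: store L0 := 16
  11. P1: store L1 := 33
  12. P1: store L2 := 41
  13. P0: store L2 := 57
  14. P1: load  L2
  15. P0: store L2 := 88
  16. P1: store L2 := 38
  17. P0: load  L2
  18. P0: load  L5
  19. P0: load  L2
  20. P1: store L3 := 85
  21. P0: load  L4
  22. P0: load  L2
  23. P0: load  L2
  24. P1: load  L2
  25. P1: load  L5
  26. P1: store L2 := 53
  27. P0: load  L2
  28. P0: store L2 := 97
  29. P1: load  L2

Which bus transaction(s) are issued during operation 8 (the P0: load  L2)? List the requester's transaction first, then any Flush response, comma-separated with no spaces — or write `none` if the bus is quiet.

[1] P1: store L2 := 86 | P0:I, P1:M(86) | bus: BusRdX
[2] P1: store L4 := 93 | P0:I, P1:M(93) | bus: BusRdX
[3] P1: store L1 := 34 | P0:I, P1:M(34) | bus: BusRdX
[4] P1: store L2 := 34 | P0:I, P1:M(34) | bus: none
[5] P1: load  L5 | P0:I, P1:S(30) | bus: BusRd
[6] P1: store L3 := 36 | P0:I, P1:M(36) | bus: BusRdX
[7] P1: store L2 := 31 | P0:I, P1:M(31) | bus: none
[8] P0: load  L2 | P0:S(31), P1:S(31) | bus: BusRd,Flush
[9] P0: load  L2 | P0:S(31), P1:S(31) | bus: none
[10] P1: store L0 := 16 | P0:I, P1:M(16) | bus: BusRdX
[11] P1: store L1 := 33 | P0:I, P1:M(33) | bus: none
[12] P1: store L2 := 41 | P0:I, P1:M(41) | bus: BusRdX
[13] P0: store L2 := 57 | P0:M(57), P1:I | bus: BusRdX,Flush
[14] P1: load  L2 | P0:S(57), P1:S(57) | bus: BusRd,Flush
[15] P0: store L2 := 88 | P0:M(88), P1:I | bus: BusRdX
[16] P1: store L2 := 38 | P0:I, P1:M(38) | bus: BusRdX,Flush
[17] P0: load  L2 | P0:S(38), P1:S(38) | bus: BusRd,Flush
[18] P0: load  L5 | P0:S(30), P1:S(30) | bus: BusRd
[19] P0: load  L2 | P0:S(38), P1:S(38) | bus: none
[20] P1: store L3 := 85 | P0:I, P1:M(85) | bus: none
[21] P0: load  L4 | P0:S(93), P1:S(93) | bus: BusRd,Flush
[22] P0: load  L2 | P0:S(38), P1:S(38) | bus: none
[23] P0: load  L2 | P0:S(38), P1:S(38) | bus: none
[24] P1: load  L2 | P0:S(38), P1:S(38) | bus: none
[25] P1: load  L5 | P0:S(30), P1:S(30) | bus: none
[26] P1: store L2 := 53 | P0:I, P1:M(53) | bus: BusRdX
[27] P0: load  L2 | P0:S(53), P1:S(53) | bus: BusRd,Flush
[28] P0: store L2 := 97 | P0:M(97), P1:I | bus: BusRdX
[29] P1: load  L2 | P0:S(97), P1:S(97) | bus: BusRd,Flush

bus = BusRd,Flush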